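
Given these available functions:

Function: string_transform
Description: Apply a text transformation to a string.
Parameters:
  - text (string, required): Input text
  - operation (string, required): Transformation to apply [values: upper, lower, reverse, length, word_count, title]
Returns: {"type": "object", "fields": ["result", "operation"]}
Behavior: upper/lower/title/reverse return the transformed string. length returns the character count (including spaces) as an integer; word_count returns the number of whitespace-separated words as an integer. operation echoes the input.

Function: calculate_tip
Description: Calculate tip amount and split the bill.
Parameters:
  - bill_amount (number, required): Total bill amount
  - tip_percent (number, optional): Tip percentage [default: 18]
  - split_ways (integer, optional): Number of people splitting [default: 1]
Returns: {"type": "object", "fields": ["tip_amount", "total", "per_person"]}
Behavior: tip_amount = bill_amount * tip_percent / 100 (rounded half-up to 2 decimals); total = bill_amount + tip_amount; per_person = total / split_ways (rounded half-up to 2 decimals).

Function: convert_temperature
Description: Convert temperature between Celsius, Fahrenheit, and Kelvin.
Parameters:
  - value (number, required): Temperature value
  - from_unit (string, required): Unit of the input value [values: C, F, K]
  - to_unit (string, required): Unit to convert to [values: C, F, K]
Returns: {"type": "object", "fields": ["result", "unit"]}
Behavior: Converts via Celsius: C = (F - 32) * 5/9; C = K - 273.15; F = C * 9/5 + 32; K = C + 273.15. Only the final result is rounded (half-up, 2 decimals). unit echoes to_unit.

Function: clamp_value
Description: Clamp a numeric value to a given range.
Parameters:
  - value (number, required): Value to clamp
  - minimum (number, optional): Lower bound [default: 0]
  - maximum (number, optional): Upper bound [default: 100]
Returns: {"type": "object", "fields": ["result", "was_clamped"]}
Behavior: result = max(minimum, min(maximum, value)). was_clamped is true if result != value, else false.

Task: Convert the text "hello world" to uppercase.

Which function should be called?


The task needs a function whose description is: Apply a text transformation to a string.
string_transform


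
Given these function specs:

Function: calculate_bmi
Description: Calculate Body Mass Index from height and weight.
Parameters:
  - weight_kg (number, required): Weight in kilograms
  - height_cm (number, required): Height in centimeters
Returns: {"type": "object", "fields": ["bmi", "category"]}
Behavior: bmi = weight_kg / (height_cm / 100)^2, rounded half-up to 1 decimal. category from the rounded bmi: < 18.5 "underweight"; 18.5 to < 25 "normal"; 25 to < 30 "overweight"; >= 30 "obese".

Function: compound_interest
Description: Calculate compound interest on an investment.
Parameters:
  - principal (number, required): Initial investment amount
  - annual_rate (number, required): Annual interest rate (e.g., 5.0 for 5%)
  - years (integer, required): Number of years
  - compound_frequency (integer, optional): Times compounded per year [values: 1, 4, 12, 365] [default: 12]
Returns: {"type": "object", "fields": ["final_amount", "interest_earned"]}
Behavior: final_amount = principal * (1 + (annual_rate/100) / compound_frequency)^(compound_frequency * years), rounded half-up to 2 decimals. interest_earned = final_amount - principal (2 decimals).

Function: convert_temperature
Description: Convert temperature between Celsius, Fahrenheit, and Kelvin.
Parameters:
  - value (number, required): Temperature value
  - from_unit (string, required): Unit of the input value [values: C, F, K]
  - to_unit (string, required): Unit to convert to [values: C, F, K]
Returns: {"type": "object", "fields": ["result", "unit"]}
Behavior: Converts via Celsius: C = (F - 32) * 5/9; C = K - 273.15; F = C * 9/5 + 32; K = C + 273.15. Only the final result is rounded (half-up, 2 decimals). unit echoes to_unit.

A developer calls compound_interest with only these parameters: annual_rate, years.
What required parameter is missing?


Required parameters: principal, annual_rate, years
Provided: annual_rate, years
Missing: principal
principal


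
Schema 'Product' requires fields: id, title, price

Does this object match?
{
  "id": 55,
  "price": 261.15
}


Checking required fields...
Missing: title
Invalid - missing required field 'title'


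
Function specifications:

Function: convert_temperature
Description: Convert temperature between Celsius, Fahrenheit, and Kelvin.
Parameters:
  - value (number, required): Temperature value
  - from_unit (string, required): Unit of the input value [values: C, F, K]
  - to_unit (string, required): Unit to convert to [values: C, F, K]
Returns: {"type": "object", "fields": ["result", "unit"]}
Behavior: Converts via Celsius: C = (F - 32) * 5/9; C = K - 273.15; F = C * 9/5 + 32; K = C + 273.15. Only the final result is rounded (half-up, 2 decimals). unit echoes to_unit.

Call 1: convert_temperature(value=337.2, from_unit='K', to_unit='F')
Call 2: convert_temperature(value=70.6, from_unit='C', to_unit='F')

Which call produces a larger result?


Call 1:
  To C: 337.2 - 273.15 = 64.05
  To F: 64.05 * 9/5 + 32 = 147.29
  Round to 2 decimals: 147.29
  -> 147.29 F
Call 2:
  Input already in C: 70.6
  To F: 70.6 * 9/5 + 32 = 159.08
  Round to 2 decimals: 159.08
  -> 159.08 F
Call 2 (159.08 F)


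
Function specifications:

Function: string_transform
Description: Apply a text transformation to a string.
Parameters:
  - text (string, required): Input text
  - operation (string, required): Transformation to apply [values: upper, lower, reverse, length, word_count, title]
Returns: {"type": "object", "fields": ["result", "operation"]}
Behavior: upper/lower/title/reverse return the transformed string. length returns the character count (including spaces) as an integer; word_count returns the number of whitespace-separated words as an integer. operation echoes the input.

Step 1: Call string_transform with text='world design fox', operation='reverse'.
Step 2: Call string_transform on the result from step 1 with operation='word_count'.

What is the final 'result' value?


Step 1: string_transform(text='world design fox', operation='reverse')
  -> result = 'xof ngised dlrow'
Step 2: string_transform(text='xof ngised dlrow', operation='word_count')
  words: xof, ngised, dlrow -> 3
  -> result = 3
3


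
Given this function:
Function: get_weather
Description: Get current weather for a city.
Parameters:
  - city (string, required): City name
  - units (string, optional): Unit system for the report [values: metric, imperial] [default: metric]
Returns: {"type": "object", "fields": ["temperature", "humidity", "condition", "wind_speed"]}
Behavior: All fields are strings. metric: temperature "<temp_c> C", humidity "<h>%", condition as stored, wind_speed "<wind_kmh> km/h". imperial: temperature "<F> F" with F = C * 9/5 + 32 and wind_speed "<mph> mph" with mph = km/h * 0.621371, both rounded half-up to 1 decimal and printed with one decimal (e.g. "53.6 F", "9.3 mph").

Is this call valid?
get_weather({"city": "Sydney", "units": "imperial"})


Checking all required parameters present and types match... All valid.
Valid


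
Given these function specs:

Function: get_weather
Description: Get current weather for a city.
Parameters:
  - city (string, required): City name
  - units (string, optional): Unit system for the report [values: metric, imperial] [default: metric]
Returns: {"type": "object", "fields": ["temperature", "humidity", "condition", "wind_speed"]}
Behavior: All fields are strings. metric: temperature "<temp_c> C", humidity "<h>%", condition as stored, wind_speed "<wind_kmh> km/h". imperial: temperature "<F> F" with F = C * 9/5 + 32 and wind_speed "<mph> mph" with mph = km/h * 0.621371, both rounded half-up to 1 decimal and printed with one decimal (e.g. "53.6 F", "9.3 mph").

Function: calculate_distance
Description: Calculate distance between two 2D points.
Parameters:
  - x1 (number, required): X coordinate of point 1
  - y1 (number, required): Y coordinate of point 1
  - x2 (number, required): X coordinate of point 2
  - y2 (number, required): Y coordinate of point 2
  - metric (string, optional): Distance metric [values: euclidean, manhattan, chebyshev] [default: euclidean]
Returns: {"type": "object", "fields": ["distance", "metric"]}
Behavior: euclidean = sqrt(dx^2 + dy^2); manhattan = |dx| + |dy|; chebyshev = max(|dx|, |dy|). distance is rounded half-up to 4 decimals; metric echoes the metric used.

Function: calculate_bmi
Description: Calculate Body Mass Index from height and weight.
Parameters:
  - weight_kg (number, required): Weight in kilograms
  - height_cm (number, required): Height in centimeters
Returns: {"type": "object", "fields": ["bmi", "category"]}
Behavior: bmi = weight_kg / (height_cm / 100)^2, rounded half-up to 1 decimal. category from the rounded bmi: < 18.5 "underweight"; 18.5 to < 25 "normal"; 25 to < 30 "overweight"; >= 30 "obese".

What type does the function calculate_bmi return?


The calculate_bmi spec declares Returns: {"type": "object", "fields": ["bmi", "category"]}
Type:
object


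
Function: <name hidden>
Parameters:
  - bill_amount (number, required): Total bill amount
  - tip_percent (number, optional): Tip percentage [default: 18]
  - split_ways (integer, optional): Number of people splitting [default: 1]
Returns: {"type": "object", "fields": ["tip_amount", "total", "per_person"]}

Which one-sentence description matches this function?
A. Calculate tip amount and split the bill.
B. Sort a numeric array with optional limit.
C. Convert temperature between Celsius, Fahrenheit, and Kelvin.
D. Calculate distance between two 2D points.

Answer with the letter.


Parameters bill_amount, tip_percent, split_ways and return ["tip_amount", "total", "per_person"] fit: Calculate tip amount and split the bill.
A


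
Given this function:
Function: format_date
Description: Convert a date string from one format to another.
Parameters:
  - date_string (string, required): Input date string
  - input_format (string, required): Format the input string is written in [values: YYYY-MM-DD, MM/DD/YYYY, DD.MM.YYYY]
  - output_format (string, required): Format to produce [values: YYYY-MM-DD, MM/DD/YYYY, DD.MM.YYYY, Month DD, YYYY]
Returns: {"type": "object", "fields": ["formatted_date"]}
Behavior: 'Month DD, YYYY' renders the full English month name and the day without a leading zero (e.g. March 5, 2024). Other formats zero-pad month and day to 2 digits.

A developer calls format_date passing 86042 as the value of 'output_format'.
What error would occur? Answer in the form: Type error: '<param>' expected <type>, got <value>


Spec: 'output_format' is declared as string; 86042 is an integer.
Type error: 'output_format' expected string, got 86042


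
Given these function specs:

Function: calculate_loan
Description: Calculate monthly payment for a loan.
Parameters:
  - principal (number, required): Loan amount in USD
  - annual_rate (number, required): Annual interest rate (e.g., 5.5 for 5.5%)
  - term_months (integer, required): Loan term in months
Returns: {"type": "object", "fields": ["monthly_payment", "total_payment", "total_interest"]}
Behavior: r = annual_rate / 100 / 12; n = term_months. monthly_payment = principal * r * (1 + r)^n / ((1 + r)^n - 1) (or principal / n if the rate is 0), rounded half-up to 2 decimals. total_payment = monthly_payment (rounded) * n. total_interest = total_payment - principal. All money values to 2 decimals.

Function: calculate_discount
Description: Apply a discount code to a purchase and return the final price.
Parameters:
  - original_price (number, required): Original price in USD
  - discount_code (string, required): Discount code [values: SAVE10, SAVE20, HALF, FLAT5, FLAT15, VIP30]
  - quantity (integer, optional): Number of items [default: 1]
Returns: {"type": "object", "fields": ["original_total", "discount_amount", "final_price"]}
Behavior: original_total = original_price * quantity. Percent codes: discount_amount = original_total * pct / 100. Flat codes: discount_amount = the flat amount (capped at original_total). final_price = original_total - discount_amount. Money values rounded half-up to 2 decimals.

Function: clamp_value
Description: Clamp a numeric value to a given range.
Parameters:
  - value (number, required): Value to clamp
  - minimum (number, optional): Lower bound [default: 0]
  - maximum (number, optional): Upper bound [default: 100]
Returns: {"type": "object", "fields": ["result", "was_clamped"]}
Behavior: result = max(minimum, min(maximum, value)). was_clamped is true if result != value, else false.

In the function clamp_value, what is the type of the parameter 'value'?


The clamp_value spec declares:
  - value (number, required): Value to clamp
Type:
number


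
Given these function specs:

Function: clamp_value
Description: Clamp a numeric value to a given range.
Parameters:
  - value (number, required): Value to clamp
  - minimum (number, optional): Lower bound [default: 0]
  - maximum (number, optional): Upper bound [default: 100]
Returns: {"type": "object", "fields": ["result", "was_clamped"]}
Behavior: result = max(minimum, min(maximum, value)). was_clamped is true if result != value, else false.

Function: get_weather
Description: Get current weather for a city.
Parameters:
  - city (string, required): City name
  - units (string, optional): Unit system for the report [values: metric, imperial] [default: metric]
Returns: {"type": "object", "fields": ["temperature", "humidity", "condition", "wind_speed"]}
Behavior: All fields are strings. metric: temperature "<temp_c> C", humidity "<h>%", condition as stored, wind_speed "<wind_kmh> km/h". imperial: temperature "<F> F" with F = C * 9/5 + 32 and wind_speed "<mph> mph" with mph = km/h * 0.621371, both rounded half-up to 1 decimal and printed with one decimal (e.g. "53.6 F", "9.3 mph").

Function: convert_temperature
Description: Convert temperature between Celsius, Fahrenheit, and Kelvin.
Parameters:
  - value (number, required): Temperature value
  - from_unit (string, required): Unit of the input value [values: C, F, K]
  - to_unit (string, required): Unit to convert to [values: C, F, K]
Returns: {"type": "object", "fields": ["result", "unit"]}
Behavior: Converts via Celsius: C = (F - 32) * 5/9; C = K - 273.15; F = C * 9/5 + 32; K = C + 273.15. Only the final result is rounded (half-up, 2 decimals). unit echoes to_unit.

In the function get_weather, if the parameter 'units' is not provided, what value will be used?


The get_weather spec declares:
  - units (string, optional): Unit system for the report [values: metric, imperial] [default: metric]
Default:
metric


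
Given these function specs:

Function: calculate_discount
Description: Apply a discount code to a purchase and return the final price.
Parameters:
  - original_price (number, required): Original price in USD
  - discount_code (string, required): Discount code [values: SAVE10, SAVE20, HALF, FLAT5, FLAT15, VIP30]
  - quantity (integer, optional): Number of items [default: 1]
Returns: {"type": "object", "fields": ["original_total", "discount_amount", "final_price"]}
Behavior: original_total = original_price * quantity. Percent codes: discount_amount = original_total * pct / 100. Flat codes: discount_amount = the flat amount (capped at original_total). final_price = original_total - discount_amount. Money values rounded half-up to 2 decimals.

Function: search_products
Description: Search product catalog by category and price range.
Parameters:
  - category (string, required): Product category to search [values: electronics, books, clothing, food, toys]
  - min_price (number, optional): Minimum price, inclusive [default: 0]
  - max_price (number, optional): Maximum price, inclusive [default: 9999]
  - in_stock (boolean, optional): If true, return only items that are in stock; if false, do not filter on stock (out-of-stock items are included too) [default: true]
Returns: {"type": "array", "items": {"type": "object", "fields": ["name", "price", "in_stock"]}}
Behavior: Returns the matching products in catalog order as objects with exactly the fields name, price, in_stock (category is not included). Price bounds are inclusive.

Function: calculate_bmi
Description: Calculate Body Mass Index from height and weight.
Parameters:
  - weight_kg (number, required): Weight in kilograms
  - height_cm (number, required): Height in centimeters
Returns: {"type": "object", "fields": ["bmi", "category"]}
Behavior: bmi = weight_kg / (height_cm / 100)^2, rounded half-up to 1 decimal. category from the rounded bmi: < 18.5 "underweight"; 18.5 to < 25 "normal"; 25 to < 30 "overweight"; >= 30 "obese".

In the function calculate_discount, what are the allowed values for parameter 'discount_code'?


The calculate_discount spec declares:
  - discount_code (string, required): Discount code [values: SAVE10, SAVE20, HALF, FLAT5, FLAT15, VIP30]
Allowed values:
SAVE10, SAVE20, HALF, FLAT5, FLAT15, VIP30


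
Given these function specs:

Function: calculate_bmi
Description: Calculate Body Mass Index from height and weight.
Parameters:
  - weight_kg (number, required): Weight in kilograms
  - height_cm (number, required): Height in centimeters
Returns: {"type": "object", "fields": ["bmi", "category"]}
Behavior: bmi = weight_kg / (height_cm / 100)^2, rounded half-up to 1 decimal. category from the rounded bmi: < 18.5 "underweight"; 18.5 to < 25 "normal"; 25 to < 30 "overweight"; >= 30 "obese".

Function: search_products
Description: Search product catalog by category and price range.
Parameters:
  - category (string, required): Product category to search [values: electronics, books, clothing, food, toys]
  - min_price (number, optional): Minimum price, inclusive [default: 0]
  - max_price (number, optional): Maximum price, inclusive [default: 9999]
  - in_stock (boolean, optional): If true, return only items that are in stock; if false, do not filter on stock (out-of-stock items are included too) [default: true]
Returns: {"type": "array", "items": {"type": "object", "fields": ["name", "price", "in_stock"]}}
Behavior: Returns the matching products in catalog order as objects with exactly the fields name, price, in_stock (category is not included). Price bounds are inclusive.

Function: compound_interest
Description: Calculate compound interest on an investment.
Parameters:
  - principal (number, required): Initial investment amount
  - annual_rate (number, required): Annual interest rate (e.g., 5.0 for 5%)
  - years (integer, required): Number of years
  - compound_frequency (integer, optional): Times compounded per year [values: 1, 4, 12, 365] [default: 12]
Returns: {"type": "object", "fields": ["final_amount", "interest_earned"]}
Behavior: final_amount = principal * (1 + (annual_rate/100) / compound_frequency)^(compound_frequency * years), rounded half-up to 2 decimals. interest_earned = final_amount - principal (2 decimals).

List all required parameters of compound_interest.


Parameters of compound_interest and their required/optional flag:
  principal: required
  annual_rate: required
  years: required
  compound_frequency: optional
annual_rate, principal, years


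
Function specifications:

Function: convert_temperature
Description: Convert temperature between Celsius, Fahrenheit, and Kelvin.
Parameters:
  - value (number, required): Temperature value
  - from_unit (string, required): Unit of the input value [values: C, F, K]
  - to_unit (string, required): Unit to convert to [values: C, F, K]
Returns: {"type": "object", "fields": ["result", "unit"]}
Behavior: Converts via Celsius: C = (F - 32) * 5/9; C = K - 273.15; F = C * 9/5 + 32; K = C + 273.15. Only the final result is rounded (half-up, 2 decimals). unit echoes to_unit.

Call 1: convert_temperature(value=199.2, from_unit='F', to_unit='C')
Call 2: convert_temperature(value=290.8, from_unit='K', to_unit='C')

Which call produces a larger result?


Call 1:
  To C: (199.2 - 32) * 5/9 = 92.888889
  Target is C: 92.888889
  Round to 2 decimals: 92.89
  -> 92.89 C
Call 2:
  To C: 290.8 - 273.15 = 17.65
  Target is C: 17.65
  Round to 2 decimals: 17.65
  -> 17.65 C
Call 1 (92.89 C)


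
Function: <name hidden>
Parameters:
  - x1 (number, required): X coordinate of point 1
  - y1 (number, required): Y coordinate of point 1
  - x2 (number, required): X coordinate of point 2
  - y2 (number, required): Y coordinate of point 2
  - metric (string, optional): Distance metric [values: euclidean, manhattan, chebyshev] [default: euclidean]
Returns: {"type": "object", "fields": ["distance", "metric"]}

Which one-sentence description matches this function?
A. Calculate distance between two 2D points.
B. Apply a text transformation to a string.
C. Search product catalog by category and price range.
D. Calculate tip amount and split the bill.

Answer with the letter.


Parameters x1, y1, x2, y2, metric and return ["distance", "metric"] fit: Calculate distance between two 2D points.
A


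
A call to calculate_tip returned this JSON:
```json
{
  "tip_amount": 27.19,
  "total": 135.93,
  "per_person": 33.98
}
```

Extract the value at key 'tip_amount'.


27.19


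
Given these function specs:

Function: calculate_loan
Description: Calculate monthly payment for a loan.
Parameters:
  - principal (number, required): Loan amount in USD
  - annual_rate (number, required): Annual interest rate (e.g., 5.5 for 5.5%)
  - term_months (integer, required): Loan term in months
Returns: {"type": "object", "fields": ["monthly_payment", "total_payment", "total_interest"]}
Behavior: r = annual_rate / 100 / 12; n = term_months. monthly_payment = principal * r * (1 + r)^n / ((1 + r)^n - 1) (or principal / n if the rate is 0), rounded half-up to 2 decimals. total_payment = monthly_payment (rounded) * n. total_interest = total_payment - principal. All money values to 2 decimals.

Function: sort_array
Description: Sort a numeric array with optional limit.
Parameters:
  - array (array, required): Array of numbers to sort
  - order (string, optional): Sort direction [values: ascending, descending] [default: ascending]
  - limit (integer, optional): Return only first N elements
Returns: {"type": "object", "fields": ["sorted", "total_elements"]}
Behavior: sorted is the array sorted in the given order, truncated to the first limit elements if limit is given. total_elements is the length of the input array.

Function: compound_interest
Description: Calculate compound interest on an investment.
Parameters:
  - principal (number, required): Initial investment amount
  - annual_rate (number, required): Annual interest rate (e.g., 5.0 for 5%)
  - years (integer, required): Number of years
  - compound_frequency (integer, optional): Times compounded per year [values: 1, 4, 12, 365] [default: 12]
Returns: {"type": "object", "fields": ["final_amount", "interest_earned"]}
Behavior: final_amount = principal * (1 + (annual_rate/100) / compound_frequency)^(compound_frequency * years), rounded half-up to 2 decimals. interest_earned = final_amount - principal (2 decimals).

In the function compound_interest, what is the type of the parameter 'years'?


The compound_interest spec declares:
  - years (integer, required): Number of years
Type:
integer


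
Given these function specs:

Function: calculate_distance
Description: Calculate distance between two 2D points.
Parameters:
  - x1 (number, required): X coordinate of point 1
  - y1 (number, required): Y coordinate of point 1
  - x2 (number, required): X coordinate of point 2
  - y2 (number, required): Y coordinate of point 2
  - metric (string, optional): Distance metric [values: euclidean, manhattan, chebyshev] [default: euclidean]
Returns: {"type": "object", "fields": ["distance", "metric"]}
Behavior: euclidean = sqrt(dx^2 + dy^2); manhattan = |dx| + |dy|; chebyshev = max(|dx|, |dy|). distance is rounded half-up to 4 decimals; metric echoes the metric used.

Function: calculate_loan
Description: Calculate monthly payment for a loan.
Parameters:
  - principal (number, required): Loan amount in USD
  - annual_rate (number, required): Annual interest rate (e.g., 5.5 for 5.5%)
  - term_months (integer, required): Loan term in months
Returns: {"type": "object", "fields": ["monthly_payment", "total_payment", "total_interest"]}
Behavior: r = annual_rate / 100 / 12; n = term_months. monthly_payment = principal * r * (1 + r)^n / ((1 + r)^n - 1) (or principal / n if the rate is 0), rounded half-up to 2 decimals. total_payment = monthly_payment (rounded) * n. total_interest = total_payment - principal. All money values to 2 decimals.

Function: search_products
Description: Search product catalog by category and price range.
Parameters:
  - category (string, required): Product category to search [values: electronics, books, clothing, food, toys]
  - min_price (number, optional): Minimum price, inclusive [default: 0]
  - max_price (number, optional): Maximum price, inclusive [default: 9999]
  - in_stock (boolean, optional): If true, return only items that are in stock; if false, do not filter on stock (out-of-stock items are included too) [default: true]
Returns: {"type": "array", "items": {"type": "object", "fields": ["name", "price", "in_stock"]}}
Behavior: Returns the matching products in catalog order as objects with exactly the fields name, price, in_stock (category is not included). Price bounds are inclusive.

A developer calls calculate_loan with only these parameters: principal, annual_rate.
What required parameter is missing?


Required parameters: principal, annual_rate, term_months
Provided: principal, annual_rate
Missing: term_months
term_months


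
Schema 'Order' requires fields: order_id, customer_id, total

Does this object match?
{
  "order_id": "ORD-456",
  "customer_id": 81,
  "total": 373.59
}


Checking required fields... All present.
Valid - all required fields present


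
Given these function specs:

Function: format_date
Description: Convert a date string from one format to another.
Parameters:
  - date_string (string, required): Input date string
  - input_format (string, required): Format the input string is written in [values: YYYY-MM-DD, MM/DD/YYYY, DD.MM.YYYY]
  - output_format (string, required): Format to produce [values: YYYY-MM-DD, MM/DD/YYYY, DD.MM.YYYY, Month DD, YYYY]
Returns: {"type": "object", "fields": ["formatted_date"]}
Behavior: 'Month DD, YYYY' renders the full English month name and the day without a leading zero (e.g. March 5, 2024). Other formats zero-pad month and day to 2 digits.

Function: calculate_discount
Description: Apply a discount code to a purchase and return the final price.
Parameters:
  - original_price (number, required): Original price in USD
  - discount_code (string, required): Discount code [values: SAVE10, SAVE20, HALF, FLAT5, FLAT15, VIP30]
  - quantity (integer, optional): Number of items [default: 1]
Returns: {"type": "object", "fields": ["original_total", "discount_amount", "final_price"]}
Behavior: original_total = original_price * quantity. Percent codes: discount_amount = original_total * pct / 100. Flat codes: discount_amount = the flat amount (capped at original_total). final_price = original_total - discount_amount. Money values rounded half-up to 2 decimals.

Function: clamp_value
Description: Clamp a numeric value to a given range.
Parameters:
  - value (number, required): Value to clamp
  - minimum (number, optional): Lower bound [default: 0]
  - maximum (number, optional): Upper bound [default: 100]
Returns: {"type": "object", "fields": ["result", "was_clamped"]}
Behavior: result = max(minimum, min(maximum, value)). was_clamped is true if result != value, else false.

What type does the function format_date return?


The format_date spec declares Returns: {"type": "object", "fields": ["formatted_date"]}
Type:
object


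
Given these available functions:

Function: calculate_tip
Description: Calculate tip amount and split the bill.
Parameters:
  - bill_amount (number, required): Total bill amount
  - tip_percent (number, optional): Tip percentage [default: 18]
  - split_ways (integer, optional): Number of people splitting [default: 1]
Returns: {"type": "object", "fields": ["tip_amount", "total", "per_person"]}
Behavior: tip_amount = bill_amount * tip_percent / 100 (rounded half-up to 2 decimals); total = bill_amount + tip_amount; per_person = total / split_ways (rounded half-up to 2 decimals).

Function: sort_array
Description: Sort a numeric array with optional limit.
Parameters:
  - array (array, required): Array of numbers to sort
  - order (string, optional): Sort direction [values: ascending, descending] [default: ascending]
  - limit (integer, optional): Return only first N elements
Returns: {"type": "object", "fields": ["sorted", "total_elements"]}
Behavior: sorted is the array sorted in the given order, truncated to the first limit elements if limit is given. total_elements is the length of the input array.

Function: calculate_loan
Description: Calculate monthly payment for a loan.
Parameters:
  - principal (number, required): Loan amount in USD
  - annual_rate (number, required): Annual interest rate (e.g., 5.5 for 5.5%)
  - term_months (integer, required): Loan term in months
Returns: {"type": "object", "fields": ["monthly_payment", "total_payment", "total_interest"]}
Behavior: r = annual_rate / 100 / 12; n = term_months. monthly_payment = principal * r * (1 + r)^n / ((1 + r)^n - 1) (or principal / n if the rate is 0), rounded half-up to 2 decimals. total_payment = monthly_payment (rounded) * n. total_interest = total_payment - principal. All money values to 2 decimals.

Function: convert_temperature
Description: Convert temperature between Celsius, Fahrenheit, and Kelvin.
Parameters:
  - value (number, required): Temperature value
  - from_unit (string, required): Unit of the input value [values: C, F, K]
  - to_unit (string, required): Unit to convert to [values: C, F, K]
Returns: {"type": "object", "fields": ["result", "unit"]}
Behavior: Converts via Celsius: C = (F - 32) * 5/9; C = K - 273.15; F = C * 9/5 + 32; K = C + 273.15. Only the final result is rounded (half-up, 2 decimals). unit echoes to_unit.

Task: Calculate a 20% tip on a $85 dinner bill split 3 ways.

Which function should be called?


The task needs a function whose description is: Calculate tip amount and split the bill.
calculate_tip


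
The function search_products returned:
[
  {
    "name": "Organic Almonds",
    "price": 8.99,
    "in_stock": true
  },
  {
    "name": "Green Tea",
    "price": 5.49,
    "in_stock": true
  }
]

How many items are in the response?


Items: Organic Almonds, Green Tea
2


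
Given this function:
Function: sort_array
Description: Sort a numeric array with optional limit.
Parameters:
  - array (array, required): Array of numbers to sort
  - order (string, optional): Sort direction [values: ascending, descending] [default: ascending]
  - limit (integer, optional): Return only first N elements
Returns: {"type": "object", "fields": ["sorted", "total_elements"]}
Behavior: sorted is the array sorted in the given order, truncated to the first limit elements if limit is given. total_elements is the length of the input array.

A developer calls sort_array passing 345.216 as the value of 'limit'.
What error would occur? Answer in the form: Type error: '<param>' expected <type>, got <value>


Spec: 'limit' is declared as integer; 345.216 is a non-integer number.
Type error: 'limit' expected integer, got 345.216


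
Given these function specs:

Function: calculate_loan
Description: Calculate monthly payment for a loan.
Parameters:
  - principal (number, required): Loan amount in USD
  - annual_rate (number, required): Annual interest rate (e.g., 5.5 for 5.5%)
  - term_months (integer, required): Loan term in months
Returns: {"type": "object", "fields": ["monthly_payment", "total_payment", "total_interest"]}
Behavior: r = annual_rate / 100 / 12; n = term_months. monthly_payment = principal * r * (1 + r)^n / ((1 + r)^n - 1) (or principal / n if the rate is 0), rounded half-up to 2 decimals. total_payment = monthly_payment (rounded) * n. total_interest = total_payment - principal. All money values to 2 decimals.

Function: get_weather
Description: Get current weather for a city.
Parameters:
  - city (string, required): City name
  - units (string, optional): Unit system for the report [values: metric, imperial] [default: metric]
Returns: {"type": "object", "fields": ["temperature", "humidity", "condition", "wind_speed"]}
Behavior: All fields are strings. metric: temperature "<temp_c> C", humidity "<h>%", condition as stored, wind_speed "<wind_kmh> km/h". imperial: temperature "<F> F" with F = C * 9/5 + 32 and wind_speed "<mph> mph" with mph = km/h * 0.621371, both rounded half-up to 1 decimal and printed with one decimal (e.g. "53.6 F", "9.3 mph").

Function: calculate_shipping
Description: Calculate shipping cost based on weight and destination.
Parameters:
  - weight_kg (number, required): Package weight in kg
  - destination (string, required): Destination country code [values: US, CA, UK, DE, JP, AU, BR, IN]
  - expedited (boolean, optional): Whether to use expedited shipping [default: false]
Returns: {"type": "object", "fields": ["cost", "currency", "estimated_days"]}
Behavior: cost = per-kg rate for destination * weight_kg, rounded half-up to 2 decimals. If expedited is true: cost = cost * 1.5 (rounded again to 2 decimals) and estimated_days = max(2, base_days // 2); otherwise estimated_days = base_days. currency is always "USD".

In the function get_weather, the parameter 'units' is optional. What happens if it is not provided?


The get_weather spec declares:
  - units (string, optional): Unit system for the report [values: metric, imperial] [default: metric]
It defaults to metric


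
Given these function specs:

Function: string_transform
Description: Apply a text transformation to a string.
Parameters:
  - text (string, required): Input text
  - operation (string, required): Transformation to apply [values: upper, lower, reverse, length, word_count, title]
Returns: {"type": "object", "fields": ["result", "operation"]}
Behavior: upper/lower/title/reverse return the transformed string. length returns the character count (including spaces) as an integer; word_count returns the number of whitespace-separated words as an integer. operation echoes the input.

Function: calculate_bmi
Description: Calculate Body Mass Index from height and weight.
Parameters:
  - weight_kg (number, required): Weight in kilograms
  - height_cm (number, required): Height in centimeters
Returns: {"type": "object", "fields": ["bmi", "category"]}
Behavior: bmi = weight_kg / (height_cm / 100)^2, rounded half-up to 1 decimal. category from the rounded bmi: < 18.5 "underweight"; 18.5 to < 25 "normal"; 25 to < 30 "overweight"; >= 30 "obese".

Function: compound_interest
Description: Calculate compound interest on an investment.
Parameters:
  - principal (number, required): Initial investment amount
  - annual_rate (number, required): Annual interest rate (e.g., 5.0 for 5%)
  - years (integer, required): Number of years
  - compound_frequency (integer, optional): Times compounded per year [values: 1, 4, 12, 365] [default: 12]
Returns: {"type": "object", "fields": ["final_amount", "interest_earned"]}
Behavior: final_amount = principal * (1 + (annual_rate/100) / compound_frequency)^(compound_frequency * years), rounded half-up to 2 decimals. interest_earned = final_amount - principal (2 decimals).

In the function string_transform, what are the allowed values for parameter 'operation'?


The string_transform spec declares:
  - operation (string, required): Transformation to apply [values: upper, lower, reverse, length, word_count, title]
Allowed values:
upper, lower, reverse, length, word_count, title


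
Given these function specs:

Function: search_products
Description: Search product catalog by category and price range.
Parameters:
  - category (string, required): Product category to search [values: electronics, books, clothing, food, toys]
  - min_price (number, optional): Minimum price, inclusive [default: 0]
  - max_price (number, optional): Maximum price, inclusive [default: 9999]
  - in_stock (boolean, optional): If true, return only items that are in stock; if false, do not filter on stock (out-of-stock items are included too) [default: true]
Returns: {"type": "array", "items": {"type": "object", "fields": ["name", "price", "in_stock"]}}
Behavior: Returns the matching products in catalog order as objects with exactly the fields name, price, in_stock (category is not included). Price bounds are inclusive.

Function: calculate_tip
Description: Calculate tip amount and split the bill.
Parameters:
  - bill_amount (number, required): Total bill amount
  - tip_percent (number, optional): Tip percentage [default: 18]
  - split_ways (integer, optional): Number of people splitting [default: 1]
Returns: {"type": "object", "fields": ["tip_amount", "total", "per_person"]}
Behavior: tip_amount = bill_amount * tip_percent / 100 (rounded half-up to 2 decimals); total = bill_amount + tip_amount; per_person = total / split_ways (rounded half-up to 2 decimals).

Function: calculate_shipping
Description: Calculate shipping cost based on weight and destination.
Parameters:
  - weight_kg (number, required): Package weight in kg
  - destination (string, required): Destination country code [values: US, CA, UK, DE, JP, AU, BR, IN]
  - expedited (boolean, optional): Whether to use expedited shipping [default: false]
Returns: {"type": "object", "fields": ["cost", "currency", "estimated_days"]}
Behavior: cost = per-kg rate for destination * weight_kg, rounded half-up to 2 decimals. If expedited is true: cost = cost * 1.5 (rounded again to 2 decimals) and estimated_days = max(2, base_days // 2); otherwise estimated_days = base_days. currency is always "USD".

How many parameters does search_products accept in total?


Parameters of search_products: category (required), min_price (optional), max_price (optional), in_stock (optional)
Total:
4


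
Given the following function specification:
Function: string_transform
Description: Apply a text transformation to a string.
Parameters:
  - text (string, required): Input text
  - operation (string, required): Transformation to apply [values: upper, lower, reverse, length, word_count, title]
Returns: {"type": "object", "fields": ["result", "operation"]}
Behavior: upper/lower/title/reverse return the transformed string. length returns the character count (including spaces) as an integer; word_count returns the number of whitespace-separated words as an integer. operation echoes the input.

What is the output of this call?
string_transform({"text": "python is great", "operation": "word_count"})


words: python, is, great -> 3
Output:
{"result": 3, "operation": "word_count"}


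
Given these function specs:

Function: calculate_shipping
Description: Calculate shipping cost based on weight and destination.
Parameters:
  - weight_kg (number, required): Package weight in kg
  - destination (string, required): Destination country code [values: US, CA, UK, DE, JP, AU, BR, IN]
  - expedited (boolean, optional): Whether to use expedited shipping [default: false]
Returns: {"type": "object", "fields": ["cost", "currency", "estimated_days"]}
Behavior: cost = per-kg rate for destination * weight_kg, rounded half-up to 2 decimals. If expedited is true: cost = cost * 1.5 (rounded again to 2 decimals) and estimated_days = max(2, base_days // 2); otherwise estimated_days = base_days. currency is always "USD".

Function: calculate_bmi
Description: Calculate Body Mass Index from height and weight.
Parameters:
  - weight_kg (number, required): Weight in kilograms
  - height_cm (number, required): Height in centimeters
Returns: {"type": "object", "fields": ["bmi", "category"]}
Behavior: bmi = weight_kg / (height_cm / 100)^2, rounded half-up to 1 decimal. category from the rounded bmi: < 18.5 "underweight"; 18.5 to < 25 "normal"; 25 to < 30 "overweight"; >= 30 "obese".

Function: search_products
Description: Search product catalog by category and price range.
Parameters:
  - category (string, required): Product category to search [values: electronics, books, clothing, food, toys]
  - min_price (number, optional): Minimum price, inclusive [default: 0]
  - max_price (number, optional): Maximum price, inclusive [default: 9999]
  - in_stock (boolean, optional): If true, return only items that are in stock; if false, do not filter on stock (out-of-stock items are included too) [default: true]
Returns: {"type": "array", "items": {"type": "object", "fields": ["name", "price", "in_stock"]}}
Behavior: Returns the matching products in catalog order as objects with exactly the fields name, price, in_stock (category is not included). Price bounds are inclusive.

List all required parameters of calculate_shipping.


Parameters of calculate_shipping and their required/optional flag:
  weight_kg: required
  destination: required
  expedited: optional
destination, weight_kg
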